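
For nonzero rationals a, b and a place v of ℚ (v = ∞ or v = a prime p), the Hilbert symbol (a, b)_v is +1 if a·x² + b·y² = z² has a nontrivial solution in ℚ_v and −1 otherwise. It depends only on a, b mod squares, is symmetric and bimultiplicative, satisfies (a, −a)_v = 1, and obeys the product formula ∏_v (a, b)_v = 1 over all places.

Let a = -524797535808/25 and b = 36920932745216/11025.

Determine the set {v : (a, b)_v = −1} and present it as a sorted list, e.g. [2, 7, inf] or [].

[2, 13, 29, 31]

(a, b) ≡ (-18594017, 46139) mod (ℚ^×)²; places V = {2, 3, 5, 7, 13, 17, 29, 31, 37, 43, ∞}.
(a,b)_3: α=2, u≡1; β=-2, v≡2 (mod 3); (1|3)=+1, (2|3)=-1; sign (−1)^0·+1^-2·-1^2 = +1.
(a,b)_7: α=2, u≡3; β=-2, v≡2 (mod 7); (3|7)=-1, (2|7)=+1; sign (−1)^0·-1^-2·+1^2 = +1.
(a,b)_37: α=1, u≡36; β=1, v≡34 (mod 37); (36|37)=+1, (34|37)=+1; sign (−1)^0·+1^1·+1^1 = +1.
(a,b)_5: α=-2, u≡2; β=-2, v≡1 (mod 5); (2|5)=-1, (1|5)=+1; sign (−1)^0·-1^-2·+1^-2 = +1.
(a,b)_2: α=6, β=14; u≡7, v≡3 (mod 8); ε(u)ε(v)=1·1, αω(v)=6·1, βω(u)=14·0; sum ≡ 1  ⇒  -1.
(a,b)_13: α=1, u≡10; β=2, v≡11 (mod 13); (10|13)=+1, (11|13)=-1; sign (−1)^0·+1^2·-1^1 = -1.
(a,b)_17: α=0, u≡11; β=2, v≡8 (mod 17); (11|17)=-1, (8|17)=+1; sign (−1)^0·-1^2·+1^0 = +1.
(a,b)_43: α=1, u≡5; β=1, v≡16 (mod 43); (5|43)=-1, (16|43)=+1; sign (−1)^1·-1^1·+1^1 = +1.
(a,b)_∞: sgn(-18594017)=−, sgn(46139)=+, so +1.
(a,b)_29: α=1, u≡21; β=1, v≡4 (mod 29); (21|29)=-1, (4|29)=+1; sign (−1)^0·-1^1·+1^1 = -1.
(a,b)_31: α=1, u≡3; β=0, v≡23 (mod 31); (3|31)=-1, (23|31)=-1; sign (−1)^0·-1^0·-1^1 = -1.
|Ram(-18594017, 46139)| = 4, even; anisotropic at {2, 13, 29, 31}.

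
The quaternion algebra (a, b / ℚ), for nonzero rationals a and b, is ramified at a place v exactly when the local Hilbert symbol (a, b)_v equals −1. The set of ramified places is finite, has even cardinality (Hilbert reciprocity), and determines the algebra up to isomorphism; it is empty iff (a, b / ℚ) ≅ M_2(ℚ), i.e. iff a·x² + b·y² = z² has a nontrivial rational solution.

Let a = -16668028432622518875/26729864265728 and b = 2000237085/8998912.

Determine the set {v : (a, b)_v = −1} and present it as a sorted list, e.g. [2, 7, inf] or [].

(a, b) ≡ (-13110, 1105) mod (ℚ^×)²; places V = {2, 3, 5, 7, 11, 13, 17, 19, 23, ∞}.
(a,b)_23: α=1, u≡19; β=0, v≡18 (mod 23); (19|23)=-1, (18|23)=+1; sign (−1)^0·-1^0·+1^1 = +1.
(a,b)_17: α=0, u≡7; β=1, v≡6 (mod 17); (7|17)=-1, (6|17)=-1; sign (−1)^0·-1^1·-1^0 = -1.
(a,b)_5: α=3, u≡3; β=1, v≡1 (mod 5); (3|5)=-1, (1|5)=+1; sign (−1)^0·-1^1·+1^3 = -1.
(a,b)_3: α=11, u≡1; β=4, v≡1 (mod 3); (1|3)=+1, (1|3)=+1; sign (−1)^0·+1^4·+1^11 = +1.
(a,b)_7: α=6, u≡4; β=4, v≡6 (mod 7); (4|7)=+1, (6|7)=-1; sign (−1)^0·+1^4·-1^6 = +1.
(a,b)_2: α=-15, β=-12; u≡5, v≡1 (mod 8); ε(u)ε(v)=0·0, αω(v)=-15·0, βω(u)=-12·1; sum ≡ 0  ⇒  +1.
(a,b)_19: α=1, u≡12; β=0, v≡18 (mod 19); (12|19)=-1, (18|19)=-1; sign (−1)^0·-1^0·-1^1 = -1.
(a,b)_11: α=4, u≡7; β=2, v≡3 (mod 11); (7|11)=-1, (3|11)=+1; sign (−1)^0·-1^2·+1^4 = +1.
(a,b)_∞: sgn(-13110)=−, sgn(1105)=+, so +1.
(a,b)_13: α=-8, u≡8; β=-3, v≡2 (mod 13); (8|13)=-1, (2|13)=-1; sign (−1)^0·-1^-3·-1^-8 = -1.
|Ram(-13110, 1105)| = 4, even; anisotropic at {5, 13, 17, 19}.

[5, 13, 17, 19]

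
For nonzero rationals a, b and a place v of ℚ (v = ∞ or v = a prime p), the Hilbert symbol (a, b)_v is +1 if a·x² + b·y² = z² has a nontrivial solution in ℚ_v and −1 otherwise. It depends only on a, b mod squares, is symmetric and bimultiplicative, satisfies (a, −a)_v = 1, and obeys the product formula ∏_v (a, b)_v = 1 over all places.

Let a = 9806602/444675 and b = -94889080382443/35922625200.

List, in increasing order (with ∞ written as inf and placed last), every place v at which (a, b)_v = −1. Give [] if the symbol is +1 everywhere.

[2, 3, 13, 17, 29, 31]

(a, b) ≡ (55614, -124729) mod (ℚ^×)²; places V = {2, 3, 5, 7, 11, 13, 17, 23, 29, 31, ∞}.
(a,b)_23: α=3, u≡13; β=7, v≡20 (mod 23); (13|23)=+1, (20|23)=-1; sign (−1)^1·+1^7·-1^3 = +1.
(a,b)_17: α=0, u≡14; β=-1, v≡6 (mod 17); (14|17)=-1, (6|17)=-1; sign (−1)^0·-1^-1·-1^0 = -1.
(a,b)_3: α=-1, u≡1; β=-4, v≡2 (mod 3); (1|3)=+1, (2|3)=-1; sign (−1)^0·+1^-4·-1^-1 = -1.
(a,b)_29: α=0, u≡14; β=1, v≡20 (mod 29); (14|29)=-1, (20|29)=+1; sign (−1)^0·-1^1·+1^0 = -1.
(a,b)_7: α=-2, u≡5; β=-2, v≡2 (mod 7); (5|7)=-1, (2|7)=+1; sign (−1)^0·-1^-2·+1^-2 = +1.
(a,b)_∞: sgn(55614)=+, sgn(-124729)=−, so +1.
(a,b)_13: α=1, u≡12; β=0, v≡8 (mod 13); (12|13)=+1, (8|13)=-1; sign (−1)^0·+1^0·-1^1 = -1.
(a,b)_31: α=1, u≡27; β=2, v≡3 (mod 31); (27|31)=-1, (3|31)=-1; sign (−1)^0·-1^2·-1^1 = -1.
(a,b)_5: α=-2, u≡1; β=-2, v≡4 (mod 5); (1|5)=+1, (4|5)=+1; sign (−1)^0·+1^-2·+1^-2 = +1.
(a,b)_2: α=1, β=-4; u≡7, v≡7 (mod 8); ε(u)ε(v)=1·1, αω(v)=1·0, βω(u)=-4·0; sum ≡ 1  ⇒  -1.
(a,b)_11: α=-2, u≡3; β=-3, v≡7 (mod 11); (3|11)=+1, (7|11)=-1; sign (−1)^0·+1^-3·-1^-2 = +1.
(55614, -124729 / ℚ) ramifies at {2, 3, 13, 17, 29, 31}: a division algebra.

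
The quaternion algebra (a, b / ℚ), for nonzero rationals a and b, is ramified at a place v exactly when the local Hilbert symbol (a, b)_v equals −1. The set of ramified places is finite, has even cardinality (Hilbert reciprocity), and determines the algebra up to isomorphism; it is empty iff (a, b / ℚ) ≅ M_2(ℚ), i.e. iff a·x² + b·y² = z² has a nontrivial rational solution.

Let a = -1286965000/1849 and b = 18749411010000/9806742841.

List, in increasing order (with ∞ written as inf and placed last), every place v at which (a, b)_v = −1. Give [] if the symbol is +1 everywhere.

[2, 3, 23, 31]

Mod squares: a ≡ -1426, b ≡ 1581. Check v ∈ {∞, 2, 3, 5, 7, 11, 17, 19, 23, 31, 43, 47}.
v=43: a=43^-2·(≡17), b=43^-2·(≡33) mod 43; (17|43)=+1, (33|43)=-1; (−1)^{-2·-2·21}·(+1)^-2·(-1)^-2 = +1.
v=2: v_2(a)=3, v_2(b)=4; units ≡ 7, 5 (mod 8); ε·ε+αω+βω = 1·0+3·1+4·0 ≡ 1  ⇒  (a,b)_2 = -1.
v=19: a=19^2·(≡14), b=19^0·(≡9) mod 19; (14|19)=-1, (9|19)=+1; (−1)^{2·0·9}·(-1)^0·(+1)^2 = +1.
v=23: a=23^1·(≡10), b=23^0·(≡22) mod 23; (10|23)=-1, (22|23)=-1; (−1)^{1·0·11}·(-1)^0·(-1)^1 = -1.
v=∞: -1426 < 0 and 1581 > 0  ⇒  (a,b)_∞ = +1.
v=5: a=5^4·(≡4), b=5^4·(≡1) mod 5; (4|5)=+1, (1|5)=+1; (−1)^{4·4·2}·(+1)^4·(+1)^4 = +1.
v=47: a=47^0·(≡41), b=47^-2·(≡46) mod 47; (41|47)=-1, (46|47)=-1; (−1)^{0·-2·23}·(-1)^-2·(-1)^0 = +1.
v=3: a=3^0·(≡2), b=3^5·(≡2) mod 3; (2|3)=-1, (2|3)=-1; (−1)^{0·5·1}·(-1)^5·(-1)^0 = -1.
v=7: a=7^0·(≡1), b=7^-4·(≡5) mod 7; (1|7)=+1, (5|7)=-1; (−1)^{0·-4·3}·(+1)^-4·(-1)^0 = +1.
v=11: a=11^0·(≡9), b=11^4·(≡2) mod 11; (9|11)=+1, (2|11)=-1; (−1)^{0·4·5}·(+1)^4·(-1)^0 = +1.
v=31: a=31^1·(≡10), b=31^1·(≡7) mod 31; (10|31)=+1, (7|31)=+1; (−1)^{1·1·15}·(+1)^1·(+1)^1 = -1.
v=17: a=17^0·(≡15), b=17^1·(≡2) mod 17; (15|17)=+1, (2|17)=+1; (−1)^{0·1·8}·(+1)^1·(+1)^0 = +1.
(-1426, 1581 / ℚ) ramifies at {2, 3, 23, 31}: a division algebra.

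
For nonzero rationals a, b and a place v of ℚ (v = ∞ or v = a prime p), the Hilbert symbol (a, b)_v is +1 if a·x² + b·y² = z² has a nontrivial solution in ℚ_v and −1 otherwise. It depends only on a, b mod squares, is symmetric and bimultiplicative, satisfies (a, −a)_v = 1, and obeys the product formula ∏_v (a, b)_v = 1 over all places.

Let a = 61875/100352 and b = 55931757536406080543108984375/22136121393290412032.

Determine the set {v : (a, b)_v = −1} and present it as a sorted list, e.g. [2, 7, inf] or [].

(a, b) ≡ (22, 8398) mod (ℚ^×)²; places V = {2, 3, 5, 7, 11, 13, 17, 19, 37, 47, ∞}.
(a,b)_3: α=2, u≡1; β=0, v≡1 (mod 3); (1|3)=+1, (1|3)=+1; sign (−1)^0·+1^0·+1^2 = +1.
(a,b)_37: α=0, u≡6; β=-2, v≡10 (mod 37); (6|37)=-1, (10|37)=+1; sign (−1)^0·-1^-2·+1^0 = +1.
(a,b)_5: α=4, u≡2; β=8, v≡2 (mod 5); (2|5)=-1, (2|5)=-1; sign (−1)^0·-1^8·-1^4 = +1.
(a,b)_13: α=0, u≡12; β=1, v≡9 (mod 13); (12|13)=+1, (9|13)=+1; sign (−1)^0·+1^1·+1^0 = +1.
(a,b)_17: α=0, u≡12; β=7, v≡2 (mod 17); (12|17)=-1, (2|17)=+1; sign (−1)^0·-1^7·+1^0 = -1.
(a,b)_11: α=1, u≡7; β=6, v≡3 (mod 11); (7|11)=-1, (3|11)=+1; sign (−1)^0·-1^6·+1^1 = +1.
(a,b)_47: α=0, u≡10; β=2, v≡12 (mod 47); (10|47)=-1, (12|47)=+1; sign (−1)^0·-1^2·+1^0 = +1.
(a,b)_2: α=-11, β=-37; u≡3, v≡7 (mod 8); ε(u)ε(v)=1·1, αω(v)=-11·0, βω(u)=-37·1; sum ≡ 0  ⇒  +1.
(a,b)_∞: sgn(22)=+, sgn(8398)=+, so +1.
(a,b)_19: α=0, u≡14; β=3, v≡4 (mod 19); (14|19)=-1, (4|19)=+1; sign (−1)^0·-1^3·+1^0 = -1.
(a,b)_7: α=-2, u≡4; β=-6, v≡6 (mod 7); (4|7)=+1, (6|7)=-1; sign (−1)^0·+1^-6·-1^-2 = +1.
|Ram(22, 8398)| = 2, even; anisotropic at {17, 19}.

[17, 19]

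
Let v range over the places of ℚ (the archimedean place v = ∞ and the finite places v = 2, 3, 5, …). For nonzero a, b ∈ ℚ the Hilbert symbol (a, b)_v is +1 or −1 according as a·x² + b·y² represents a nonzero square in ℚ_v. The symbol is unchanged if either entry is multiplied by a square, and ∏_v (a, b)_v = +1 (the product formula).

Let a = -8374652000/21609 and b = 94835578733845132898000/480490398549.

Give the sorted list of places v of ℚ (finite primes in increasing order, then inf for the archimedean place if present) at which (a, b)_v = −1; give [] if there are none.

[7, 11]

(a, b) ≡ (-1430, 105) mod (ℚ^×)²; places V = {2, 3, 5, 7, 11, 13, 23, ∞}.
(a,b)_5: α=3, u≡1; β=3, v≡1 (mod 5); (1|5)=+1, (1|5)=+1; sign (−1)^0·+1^3·+1^3 = +1.
(a,b)_∞: sgn(-1430)=−, sgn(105)=+, so +1.
(a,b)_7: α=-4, u≡3; β=-11, v≡4 (mod 7); (3|7)=-1, (4|7)=+1; sign (−1)^0·-1^-11·+1^-4 = -1.
(a,b)_13: α=1, u≡5; β=4, v≡12 (mod 13); (5|13)=-1, (12|13)=+1; sign (−1)^0·-1^4·+1^1 = +1.
(a,b)_2: α=5, β=4; u≡5, v≡1 (mod 8); ε(u)ε(v)=0·0, αω(v)=5·0, βω(u)=4·1; sum ≡ 0  ⇒  +1.
(a,b)_11: α=5, u≡6; β=12, v≡8 (mod 11); (6|11)=-1, (8|11)=-1; sign (−1)^0·-1^12·-1^5 = -1.
(a,b)_23: α=0, u≡7; β=2, v≡6 (mod 23); (7|23)=-1, (6|23)=+1; sign (−1)^0·-1^2·+1^0 = +1.
(a,b)_3: α=-2, u≡1; β=-5, v≡2 (mod 3); (1|3)=+1, (2|3)=-1; sign (−1)^0·+1^-5·-1^-2 = +1.
Ram(-1430, 105) = {7, 11}; no ℚ_7-point on the conic.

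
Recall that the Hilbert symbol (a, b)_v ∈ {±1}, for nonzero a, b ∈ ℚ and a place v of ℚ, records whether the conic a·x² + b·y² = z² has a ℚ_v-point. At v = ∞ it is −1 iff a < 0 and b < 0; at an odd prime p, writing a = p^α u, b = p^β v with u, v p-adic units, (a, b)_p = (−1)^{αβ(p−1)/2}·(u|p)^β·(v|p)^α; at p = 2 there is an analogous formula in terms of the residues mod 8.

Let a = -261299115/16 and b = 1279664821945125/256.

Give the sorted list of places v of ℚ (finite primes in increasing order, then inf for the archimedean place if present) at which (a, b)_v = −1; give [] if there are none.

[5, 7]

(a, b) ≡ (-7315, 5) mod (ℚ^×)²; places V = {2, 3, 5, 7, 11, 19, ∞}.
(a,b)_2: α=-4, β=-8; u≡5, v≡5 (mod 8); ε(u)ε(v)=0·0, αω(v)=-4·1, βω(u)=-8·1; sum ≡ 0  ⇒  +1.
(a,b)_∞: sgn(-7315)=−, sgn(5)=+, so +1.
(a,b)_5: α=1, u≡2; β=3, v≡1 (mod 5); (2|5)=-1, (1|5)=+1; sign (−1)^0·-1^3·+1^1 = -1.
(a,b)_19: α=1, u≡8; β=2, v≡7 (mod 19); (8|19)=-1, (7|19)=+1; sign (−1)^0·-1^2·+1^1 = +1.
(a,b)_11: α=1, u≡7; β=2, v≡9 (mod 11); (7|11)=-1, (9|11)=+1; sign (−1)^0·-1^2·+1^1 = +1.
(a,b)_7: α=3, u≡6; β=2, v≡3 (mod 7); (6|7)=-1, (3|7)=-1; sign (−1)^0·-1^2·-1^3 = -1.
(a,b)_3: α=6, u≡2; β=14, v≡2 (mod 3); (2|3)=-1, (2|3)=-1; sign (−1)^0·-1^14·-1^6 = +1.
Ram(-7315, 5) = {5, 7}; no ℚ_5-point on the conic.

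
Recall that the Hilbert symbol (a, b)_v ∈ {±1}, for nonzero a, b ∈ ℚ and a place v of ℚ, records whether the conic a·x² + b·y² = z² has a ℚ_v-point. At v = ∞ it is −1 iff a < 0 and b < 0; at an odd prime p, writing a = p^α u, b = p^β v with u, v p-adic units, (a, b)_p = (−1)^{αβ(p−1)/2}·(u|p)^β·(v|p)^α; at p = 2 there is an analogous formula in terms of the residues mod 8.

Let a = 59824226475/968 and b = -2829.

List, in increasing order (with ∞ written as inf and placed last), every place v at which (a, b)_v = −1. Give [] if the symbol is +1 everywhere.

Mod squares: a ≡ 598, b ≡ -2829. Check v ∈ {∞, 2, 3, 5, 11, 13, 23, 41}.
v=41: a=41^2·(≡19), b=41^1·(≡13) mod 41; (19|41)=-1, (13|41)=-1; (−1)^{2·1·20}·(-1)^1·(-1)^2 = -1.
v=∞: 598 > 0 and -2829 < 0  ⇒  (a,b)_∞ = +1.
v=2: v_2(a)=-3, v_2(b)=0; units ≡ 3, 3 (mod 8); ε·ε+αω+βω = 1·1+-3·1+0·1 ≡ 0  ⇒  (a,b)_2 = +1.
v=11: a=11^-2·(≡3), b=11^0·(≡9) mod 11; (3|11)=+1, (9|11)=+1; (−1)^{-2·0·5}·(+1)^0·(+1)^-2 = +1.
v=5: a=5^2·(≡3), b=5^0·(≡1) mod 5; (3|5)=-1, (1|5)=+1; (−1)^{2·0·2}·(-1)^0·(+1)^2 = +1.
v=13: a=13^1·(≡6), b=13^0·(≡5) mod 13; (6|13)=-1, (5|13)=-1; (−1)^{1·0·6}·(-1)^0·(-1)^1 = -1.
v=3: a=3^2·(≡1), b=3^1·(≡2) mod 3; (1|3)=+1, (2|3)=-1; (−1)^{2·1·1}·(+1)^1·(-1)^2 = +1.
v=23: a=23^3·(≡4), b=23^1·(≡15) mod 23; (4|23)=+1, (15|23)=-1; (−1)^{3·1·11}·(+1)^1·(-1)^3 = +1.
Ram(598, -2829) = {13, 41}; no ℚ_13-point on the conic.

[13, 41]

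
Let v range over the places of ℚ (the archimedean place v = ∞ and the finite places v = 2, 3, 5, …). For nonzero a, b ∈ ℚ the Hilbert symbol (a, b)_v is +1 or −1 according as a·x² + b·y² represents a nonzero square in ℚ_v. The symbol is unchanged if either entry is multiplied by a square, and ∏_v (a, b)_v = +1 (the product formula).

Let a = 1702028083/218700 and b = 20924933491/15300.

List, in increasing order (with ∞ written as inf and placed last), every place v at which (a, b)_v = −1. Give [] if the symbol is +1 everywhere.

(a, b) ≡ (43401, 3023603) mod (ℚ^×)²; places V = {2, 3, 5, 7, 11, 17, 19, 23, 37, ∞}.
(a,b)_7: α=6, u≡2; β=6, v≡2 (mod 7); (2|7)=+1, (2|7)=+1; sign (−1)^0·+1^6·+1^6 = +1.
(a,b)_2: α=-2, β=-2; u≡1, v≡3 (mod 8); ε(u)ε(v)=0·1, αω(v)=-2·1, βω(u)=-2·0; sum ≡ 0  ⇒  +1.
(a,b)_19: α=0, u≡16; β=1, v≡14 (mod 19); (16|19)=+1, (14|19)=-1; sign (−1)^0·+1^1·-1^0 = +1.
(a,b)_11: α=0, u≡7; β=1, v≡4 (mod 11); (7|11)=-1, (4|11)=+1; sign (−1)^0·-1^1·+1^0 = -1.
(a,b)_17: α=1, u≡5; β=-1, v≡6 (mod 17); (5|17)=-1, (6|17)=-1; sign (−1)^0·-1^-1·-1^1 = +1.
(a,b)_37: α=1, u≡33; β=1, v≡29 (mod 37); (33|37)=+1, (29|37)=-1; sign (−1)^0·+1^1·-1^1 = -1.
(a,b)_∞: sgn(43401)=+, sgn(3023603)=+, so +1.
(a,b)_23: α=1, u≡2; β=1, v≡4 (mod 23); (2|23)=+1, (4|23)=+1; sign (−1)^1·+1^1·+1^1 = -1.
(a,b)_3: α=-7, u≡1; β=-2, v≡2 (mod 3); (1|3)=+1, (2|3)=-1; sign (−1)^0·+1^-2·-1^-7 = -1.
(a,b)_5: α=-2, u≡1; β=-2, v≡3 (mod 5); (1|5)=+1, (3|5)=-1; sign (−1)^0·+1^-2·-1^-2 = +1.
|Ram(43401, 3023603)| = 4, even; anisotropic at {3, 11, 23, 37}.

[3, 11, 23, 37]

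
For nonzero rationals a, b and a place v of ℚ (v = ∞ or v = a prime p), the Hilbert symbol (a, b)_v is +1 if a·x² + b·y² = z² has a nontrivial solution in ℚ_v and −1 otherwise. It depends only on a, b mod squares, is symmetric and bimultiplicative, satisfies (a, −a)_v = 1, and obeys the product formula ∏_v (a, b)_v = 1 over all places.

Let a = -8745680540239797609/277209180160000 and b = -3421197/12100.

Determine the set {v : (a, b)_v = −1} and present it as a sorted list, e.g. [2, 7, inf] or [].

Mod squares: a ≡ -15249, b ≡ -13. Check v ∈ {∞, 2, 3, 5, 7, 11, 13, 17, 19, 23, 43}.
v=2: v_2(a)=-14, v_2(b)=-2; units ≡ 7, 3 (mod 8); ε·ε+αω+βω = 1·1+-14·1+-2·0 ≡ 1  ⇒  (a,b)_2 = -1.
v=11: a=11^-4·(≡7), b=11^-2·(≡1) mod 11; (7|11)=-1, (1|11)=+1; (−1)^{-4·-2·5}·(-1)^-2·(+1)^-4 = +1.
v=13: a=13^3·(≡12), b=13^1·(≡12) mod 13; (12|13)=+1, (12|13)=+1; (−1)^{3·1·6}·(+1)^1·(+1)^3 = +1.
v=∞: -15249 < 0 and -13 < 0  ⇒  (a,b)_∞ = -1.
v=7: a=7^2·(≡2), b=7^0·(≡1) mod 7; (2|7)=+1, (1|7)=+1; (−1)^{2·0·3}·(+1)^0·(+1)^2 = +1.
v=19: a=19^4·(≡13), b=19^2·(≡5) mod 19; (13|19)=-1, (5|19)=+1; (−1)^{4·2·9}·(-1)^2·(+1)^4 = +1.
v=3: a=3^13·(≡2), b=3^6·(≡2) mod 3; (2|3)=-1, (2|3)=-1; (−1)^{13·6·1}·(-1)^6·(-1)^13 = -1.
v=43: a=43^-2·(≡15), b=43^0·(≡26) mod 43; (15|43)=+1, (26|43)=-1; (−1)^{-2·0·21}·(+1)^0·(-1)^-2 = +1.
v=23: a=23^1·(≡2), b=23^0·(≡15) mod 23; (2|23)=+1, (15|23)=-1; (−1)^{1·0·11}·(+1)^0·(-1)^1 = -1.
v=17: a=17^1·(≡15), b=17^0·(≡8) mod 17; (15|17)=+1, (8|17)=+1; (−1)^{1·0·8}·(+1)^0·(+1)^1 = +1.
v=5: a=5^-4·(≡1), b=5^-2·(≡2) mod 5; (1|5)=+1, (2|5)=-1; (−1)^{-4·-2·2}·(+1)^-2·(-1)^-4 = +1.
|Ram(-15249, -13)| = 4, even; anisotropic at {2, 3, 23, ∞}.

[2, 3, 23, inf]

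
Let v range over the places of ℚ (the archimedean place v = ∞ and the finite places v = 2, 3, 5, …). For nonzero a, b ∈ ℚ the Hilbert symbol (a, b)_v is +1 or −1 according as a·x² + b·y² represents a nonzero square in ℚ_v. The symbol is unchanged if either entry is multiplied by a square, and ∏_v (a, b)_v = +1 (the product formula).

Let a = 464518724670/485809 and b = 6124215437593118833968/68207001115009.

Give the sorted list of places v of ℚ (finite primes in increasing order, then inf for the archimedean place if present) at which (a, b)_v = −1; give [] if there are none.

Mod squares: a ≡ 30030, b ≡ 5187. Check v ∈ {∞, 2, 3, 5, 7, 11, 13, 17, 19, 23, 41}.
v=19: a=19^2·(≡18), b=19^3·(≡11) mod 19; (18|19)=-1, (11|19)=+1; (−1)^{2·3·9}·(-1)^3·(+1)^2 = -1.
v=23: a=23^2·(≡17), b=23^4·(≡3) mod 23; (17|23)=-1, (3|23)=+1; (−1)^{2·4·11}·(-1)^4·(+1)^2 = +1.
v=41: a=41^-2·(≡40), b=41^-4·(≡8) mod 41; (40|41)=+1, (8|41)=+1; (−1)^{-2·-4·20}·(+1)^-4·(+1)^-2 = +1.
v=2: v_2(a)=1, v_2(b)=4; units ≡ 7, 3 (mod 8); ε·ε+αω+βω = 1·1+1·1+4·0 ≡ 0  ⇒  (a,b)_2 = +1.
v=13: a=13^1·(≡1), b=13^3·(≡10) mod 13; (1|13)=+1, (10|13)=+1; (−1)^{1·3·6}·(+1)^3·(+1)^1 = +1.
v=11: a=11^1·(≡10), b=11^2·(≡7) mod 11; (10|11)=-1, (7|11)=-1; (−1)^{1·2·5}·(-1)^2·(-1)^1 = -1.
v=∞: 30030 > 0 and 5187 > 0  ⇒  (a,b)_∞ = +1.
v=17: a=17^-2·(≡9), b=17^-6·(≡13) mod 17; (9|17)=+1, (13|17)=+1; (−1)^{-2·-6·8}·(+1)^-6·(+1)^-2 = +1.
v=3: a=3^5·(≡2), b=3^7·(≡1) mod 3; (2|3)=-1, (1|3)=+1; (−1)^{5·7·1}·(-1)^7·(+1)^5 = +1.
v=7: a=7^1·(≡3), b=7^3·(≡3) mod 7; (3|7)=-1, (3|7)=-1; (−1)^{1·3·3}·(-1)^3·(-1)^1 = -1.
v=5: a=5^1·(≡1), b=5^0·(≡2) mod 5; (1|5)=+1, (2|5)=-1; (−1)^{1·0·2}·(+1)^0·(-1)^1 = -1.
|Ram(30030, 5187)| = 4, even; anisotropic at {5, 7, 11, 19}.

[5, 7, 11, 19]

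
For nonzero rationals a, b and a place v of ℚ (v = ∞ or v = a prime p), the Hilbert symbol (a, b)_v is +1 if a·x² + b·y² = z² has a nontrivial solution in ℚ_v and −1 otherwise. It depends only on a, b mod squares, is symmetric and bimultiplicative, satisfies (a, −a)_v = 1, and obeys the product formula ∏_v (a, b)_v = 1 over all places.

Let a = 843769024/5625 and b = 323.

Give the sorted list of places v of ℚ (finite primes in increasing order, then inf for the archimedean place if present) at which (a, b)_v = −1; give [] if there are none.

(a, b) ≡ (19, 323) mod (ℚ^×)²; places V = {2, 3, 5, 7, 17, 19, ∞}.
(a,b)_3: α=-2, u≡1; β=0, v≡2 (mod 3); (1|3)=+1, (2|3)=-1; sign (−1)^0·+1^0·-1^-2 = +1.
(a,b)_19: α=1, u≡6; β=1, v≡17 (mod 19); (6|19)=+1, (17|19)=+1; sign (−1)^1·+1^1·+1^1 = -1.
(a,b)_2: α=6, β=0; u≡3, v≡3 (mod 8); ε(u)ε(v)=1·1, αω(v)=6·1, βω(u)=0·1; sum ≡ 1  ⇒  -1.
(a,b)_∞: sgn(19)=+, sgn(323)=+, so +1.
(a,b)_7: α=4, u≡6; β=0, v≡1 (mod 7); (6|7)=-1, (1|7)=+1; sign (−1)^0·-1^0·+1^4 = +1.
(a,b)_5: α=-4, u≡1; β=0, v≡3 (mod 5); (1|5)=+1, (3|5)=-1; sign (−1)^0·+1^0·-1^-4 = +1.
(a,b)_17: α=2, u≡16; β=1, v≡2 (mod 17); (16|17)=+1, (2|17)=+1; sign (−1)^0·+1^1·+1^2 = +1.
Ram(19, 323) = {2, 19}; no ℚ_2-point on the conic.

[2, 19]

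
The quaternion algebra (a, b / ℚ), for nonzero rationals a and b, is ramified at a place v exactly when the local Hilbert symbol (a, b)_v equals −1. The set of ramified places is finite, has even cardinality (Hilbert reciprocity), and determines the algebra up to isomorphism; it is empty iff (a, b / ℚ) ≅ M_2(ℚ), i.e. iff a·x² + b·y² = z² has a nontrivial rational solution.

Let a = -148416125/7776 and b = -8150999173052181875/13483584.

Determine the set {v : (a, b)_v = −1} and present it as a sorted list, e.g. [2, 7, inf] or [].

Mod squares: a ≡ -98670, b ≡ -11. Check v ∈ {∞, 2, 3, 5, 11, 13, 17, 19, 23, 29}.
v=∞: -98670 < 0 and -11 < 0  ⇒  (a,b)_∞ = -1.
v=23: a=23^1·(≡14), b=23^2·(≡1) mod 23; (14|23)=-1, (1|23)=+1; (−1)^{1·2·11}·(-1)^2·(+1)^1 = +1.
v=19: a=19^2·(≡7), b=19^4·(≡10) mod 19; (7|19)=+1, (10|19)=-1; (−1)^{2·4·9}·(+1)^4·(-1)^2 = +1.
v=2: v_2(a)=-5, v_2(b)=-6; units ≡ 1, 5 (mod 8); ε·ε+αω+βω = 0·0+-5·1+-6·0 ≡ 1  ⇒  (a,b)_2 = -1.
v=29: a=29^0·(≡26), b=29^2·(≡27) mod 29; (26|29)=-1, (27|29)=-1; (−1)^{0·2·14}·(-1)^2·(-1)^0 = +1.
v=5: a=5^3·(≡1), b=5^4·(≡1) mod 5; (1|5)=+1, (1|5)=+1; (−1)^{3·4·2}·(+1)^4·(+1)^3 = +1.
v=17: a=17^0·(≡9), b=17^-2·(≡6) mod 17; (9|17)=+1, (6|17)=-1; (−1)^{0·-2·8}·(+1)^-2·(-1)^0 = +1.
v=11: a=11^1·(≡6), b=11^3·(≡7) mod 11; (6|11)=-1, (7|11)=-1; (−1)^{1·3·5}·(-1)^3·(-1)^1 = -1.
v=3: a=3^-5·(≡2), b=3^-6·(≡1) mod 3; (2|3)=-1, (1|3)=+1; (−1)^{-5·-6·1}·(-1)^-6·(+1)^-5 = +1.
v=13: a=13^1·(≡7), b=13^2·(≡6) mod 13; (7|13)=-1, (6|13)=-1; (−1)^{1·2·6}·(-1)^2·(-1)^1 = -1.
|Ram(-98670, -11)| = 4, even; anisotropic at {2, 11, 13, ∞}.

[2, 11, 13, inf]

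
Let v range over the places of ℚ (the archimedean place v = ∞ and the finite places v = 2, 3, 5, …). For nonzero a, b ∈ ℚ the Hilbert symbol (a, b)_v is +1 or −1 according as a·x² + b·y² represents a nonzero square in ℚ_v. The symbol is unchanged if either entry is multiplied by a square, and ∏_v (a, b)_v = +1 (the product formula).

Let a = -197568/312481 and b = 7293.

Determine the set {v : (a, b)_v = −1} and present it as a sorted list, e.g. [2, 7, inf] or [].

Mod squares: a ≡ -7, b ≡ 7293. Check v ∈ {∞, 2, 3, 7, 11, 13, 17, 43}.
v=43: a=43^-2·(≡23), b=43^0·(≡26) mod 43; (23|43)=+1, (26|43)=-1; (−1)^{-2·0·21}·(+1)^0·(-1)^-2 = +1.
v=17: a=17^0·(≡10), b=17^1·(≡4) mod 17; (10|17)=-1, (4|17)=+1; (−1)^{0·1·8}·(-1)^1·(+1)^0 = -1.
v=2: v_2(a)=6, v_2(b)=0; units ≡ 1, 5 (mod 8); ε·ε+αω+βω = 0·0+6·1+0·0 ≡ 0  ⇒  (a,b)_2 = +1.
v=∞: -7 < 0 and 7293 > 0  ⇒  (a,b)_∞ = +1.
v=3: a=3^2·(≡2), b=3^1·(≡1) mod 3; (2|3)=-1, (1|3)=+1; (−1)^{2·1·1}·(-1)^1·(+1)^2 = -1.
v=11: a=11^0·(≡9), b=11^1·(≡3) mod 11; (9|11)=+1, (3|11)=+1; (−1)^{0·1·5}·(+1)^1·(+1)^0 = +1.
v=13: a=13^-2·(≡2), b=13^1·(≡2) mod 13; (2|13)=-1, (2|13)=-1; (−1)^{-2·1·6}·(-1)^1·(-1)^-2 = -1.
v=7: a=7^3·(≡5), b=7^0·(≡6) mod 7; (5|7)=-1, (6|7)=-1; (−1)^{3·0·3}·(-1)^0·(-1)^3 = -1.
Ram(-7, 7293) = {3, 7, 13, 17}; no ℚ_3-point on the conic.

[3, 7, 13, 17]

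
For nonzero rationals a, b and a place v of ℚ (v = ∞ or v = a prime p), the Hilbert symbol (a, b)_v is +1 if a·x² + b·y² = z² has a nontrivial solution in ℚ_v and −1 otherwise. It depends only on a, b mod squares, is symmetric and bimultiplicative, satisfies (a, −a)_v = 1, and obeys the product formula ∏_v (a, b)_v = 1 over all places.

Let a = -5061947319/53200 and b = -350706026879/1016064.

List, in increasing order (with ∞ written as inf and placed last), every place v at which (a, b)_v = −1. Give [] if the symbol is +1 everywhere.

Mod squares: a ≡ -323323, b ≡ -4199. Check v ∈ {∞, 2, 3, 5, 7, 11, 13, 17, 19, 37}.
v=13: a=13^3·(≡7), b=13^3·(≡8) mod 13; (7|13)=-1, (8|13)=-1; (−1)^{3·3·6}·(-1)^3·(-1)^3 = +1.
v=17: a=17^1·(≡13), b=17^1·(≡15) mod 17; (13|17)=+1, (15|17)=+1; (−1)^{1·1·8}·(+1)^1·(+1)^1 = +1.
v=7: a=7^-1·(≡1), b=7^-2·(≡1) mod 7; (1|7)=+1, (1|7)=+1; (−1)^{-1·-2·3}·(+1)^-2·(+1)^-1 = +1.
v=5: a=5^-2·(≡2), b=5^0·(≡4) mod 5; (2|5)=-1, (4|5)=+1; (−1)^{-2·0·2}·(-1)^0·(+1)^-2 = +1.
v=∞: -323323 < 0 and -4199 < 0  ⇒  (a,b)_∞ = -1.
v=2: v_2(a)=-4, v_2(b)=-8; units ≡ 5, 1 (mod 8); ε·ε+αω+βω = 0·0+-4·0+-8·1 ≡ 0  ⇒  (a,b)_2 = +1.
v=3: a=3^2·(≡2), b=3^-4·(≡1) mod 3; (2|3)=-1, (1|3)=+1; (−1)^{2·-4·1}·(-1)^-4·(+1)^2 = +1.
v=19: a=19^-1·(≡11), b=19^3·(≡5) mod 19; (11|19)=+1, (5|19)=+1; (−1)^{-1·3·9}·(+1)^3·(+1)^-1 = -1.
v=11: a=11^1·(≡10), b=11^0·(≡9) mod 11; (10|11)=-1, (9|11)=+1; (−1)^{1·0·5}·(-1)^0·(+1)^1 = +1.
v=37: a=37^2·(≡5), b=37^2·(≡5) mod 37; (5|37)=-1, (5|37)=-1; (−1)^{2·2·18}·(-1)^2·(-1)^2 = +1.
(-323323, -4199 / ℚ) ramifies at {19, ∞}: a division algebra.

[19, inf]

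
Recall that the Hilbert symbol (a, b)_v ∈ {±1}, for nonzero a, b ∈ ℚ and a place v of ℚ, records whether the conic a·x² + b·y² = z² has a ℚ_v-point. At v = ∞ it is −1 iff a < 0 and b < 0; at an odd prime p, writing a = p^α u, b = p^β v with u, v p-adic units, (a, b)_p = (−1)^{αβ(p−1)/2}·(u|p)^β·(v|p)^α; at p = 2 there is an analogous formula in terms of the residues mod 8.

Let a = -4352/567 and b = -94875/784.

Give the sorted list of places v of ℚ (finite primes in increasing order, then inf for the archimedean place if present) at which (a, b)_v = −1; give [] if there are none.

Mod squares: a ≡ -119, b ≡ -3795. Check v ∈ {∞, 2, 3, 5, 7, 11, 17, 23}.
v=17: a=17^1·(≡14), b=17^0·(≡1) mod 17; (14|17)=-1, (1|17)=+1; (−1)^{1·0·8}·(-1)^0·(+1)^1 = +1.
v=3: a=3^-4·(≡1), b=3^1·(≡1) mod 3; (1|3)=+1, (1|3)=+1; (−1)^{-4·1·1}·(+1)^1·(+1)^-4 = +1.
v=2: v_2(a)=8, v_2(b)=-4; units ≡ 1, 5 (mod 8); ε·ε+αω+βω = 0·0+8·1+-4·0 ≡ 0  ⇒  (a,b)_2 = +1.
v=∞: -119 < 0 and -3795 < 0  ⇒  (a,b)_∞ = -1.
v=5: a=5^0·(≡4), b=5^3·(≡4) mod 5; (4|5)=+1, (4|5)=+1; (−1)^{0·3·2}·(+1)^3·(+1)^0 = +1.
v=23: a=23^0·(≡15), b=23^1·(≡19) mod 23; (15|23)=-1, (19|23)=-1; (−1)^{0·1·11}·(-1)^1·(-1)^0 = -1.
v=7: a=7^-1·(≡4), b=7^-2·(≡5) mod 7; (4|7)=+1, (5|7)=-1; (−1)^{-1·-2·3}·(+1)^-2·(-1)^-1 = -1.
v=11: a=11^0·(≡8), b=11^1·(≡7) mod 11; (8|11)=-1, (7|11)=-1; (−1)^{0·1·5}·(-1)^1·(-1)^0 = -1.
|Ram(-119, -3795)| = 4, even; anisotropic at {7, 11, 23, ∞}.

[7, 11, 23, inf]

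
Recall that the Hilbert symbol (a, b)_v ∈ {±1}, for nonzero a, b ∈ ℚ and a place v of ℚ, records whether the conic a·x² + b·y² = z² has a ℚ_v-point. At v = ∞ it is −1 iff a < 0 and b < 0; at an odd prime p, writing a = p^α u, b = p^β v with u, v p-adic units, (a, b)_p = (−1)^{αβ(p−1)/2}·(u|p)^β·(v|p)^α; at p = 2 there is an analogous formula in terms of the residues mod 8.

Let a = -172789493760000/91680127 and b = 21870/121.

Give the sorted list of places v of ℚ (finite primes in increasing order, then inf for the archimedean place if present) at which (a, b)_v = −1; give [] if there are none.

(a, b) ≡ (-42, 30) mod (ℚ^×)²; places V = {2, 3, 5, 7, 11, 13, 43, 47, ∞}.
(a,b)_43: α=2, u≡15; β=0, v≡29 (mod 43); (15|43)=+1, (29|43)=-1; sign (−1)^0·+1^0·-1^2 = +1.
(a,b)_5: α=4, u≡2; β=1, v≡4 (mod 5); (2|5)=-1, (4|5)=+1; sign (−1)^0·-1^1·+1^4 = -1.
(a,b)_7: α=-3, u≡2; β=0, v≡1 (mod 7); (2|7)=+1, (1|7)=+1; sign (−1)^0·+1^0·+1^-3 = +1.
(a,b)_47: α=-2, u≡10; β=0, v≡11 (mod 47); (10|47)=-1, (11|47)=-1; sign (−1)^0·-1^0·-1^-2 = +1.
(a,b)_2: α=15, β=1; u≡3, v≡7 (mod 8); ε(u)ε(v)=1·1, αω(v)=15·0, βω(u)=1·1; sum ≡ 0  ⇒  +1.
(a,b)_11: α=-2, u≡10; β=-2, v≡2 (mod 11); (10|11)=-1, (2|11)=-1; sign (−1)^0·-1^-2·-1^-2 = +1.
(a,b)_∞: sgn(-42)=−, sgn(30)=+, so +1.
(a,b)_13: α=2, u≡9; β=0, v≡1 (mod 13); (9|13)=+1, (1|13)=+1; sign (−1)^0·+1^0·+1^2 = +1.
(a,b)_3: α=3, u≡1; β=7, v≡1 (mod 3); (1|3)=+1, (1|3)=+1; sign (−1)^1·+1^7·+1^3 = -1.
Ram(-42, 30) = {3, 5}; no ℚ_3-point on the conic.

[3, 5]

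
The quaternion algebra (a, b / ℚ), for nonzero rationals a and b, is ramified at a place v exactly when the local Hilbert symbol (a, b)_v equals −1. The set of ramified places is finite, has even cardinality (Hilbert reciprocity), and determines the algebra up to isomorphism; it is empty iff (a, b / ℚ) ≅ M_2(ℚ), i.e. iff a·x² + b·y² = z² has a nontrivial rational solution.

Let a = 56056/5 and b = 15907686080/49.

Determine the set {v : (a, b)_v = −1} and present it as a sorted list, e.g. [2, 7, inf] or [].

[11, 13]

Mod squares: a ≡ 1430, b ≡ 12155. Check v ∈ {∞, 2, 5, 7, 11, 13, 17}.
v=7: a=7^2·(≡2), b=7^-2·(≡6) mod 7; (2|7)=+1, (6|7)=-1; (−1)^{2·-2·3}·(+1)^-2·(-1)^2 = +1.
v=13: a=13^1·(≡7), b=13^3·(≡3) mod 13; (7|13)=-1, (3|13)=+1; (−1)^{1·3·6}·(-1)^3·(+1)^1 = -1.
v=11: a=11^1·(≡5), b=11^3·(≡3) mod 11; (5|11)=+1, (3|11)=+1; (−1)^{1·3·5}·(+1)^3·(+1)^1 = -1.
v=5: a=5^-1·(≡1), b=5^1·(≡4) mod 5; (1|5)=+1, (4|5)=+1; (−1)^{-1·1·2}·(+1)^1·(+1)^-1 = +1.
v=17: a=17^0·(≡15), b=17^1·(≡13) mod 17; (15|17)=+1, (13|17)=+1; (−1)^{0·1·8}·(+1)^1·(+1)^0 = +1.
v=2: v_2(a)=3, v_2(b)=6; units ≡ 3, 3 (mod 8); ε·ε+αω+βω = 1·1+3·1+6·1 ≡ 0  ⇒  (a,b)_2 = +1.
v=∞: 1430 > 0 and 12155 > 0  ⇒  (a,b)_∞ = +1.
Ram(1430, 12155) = {11, 13}; no ℚ_11-point on the conic.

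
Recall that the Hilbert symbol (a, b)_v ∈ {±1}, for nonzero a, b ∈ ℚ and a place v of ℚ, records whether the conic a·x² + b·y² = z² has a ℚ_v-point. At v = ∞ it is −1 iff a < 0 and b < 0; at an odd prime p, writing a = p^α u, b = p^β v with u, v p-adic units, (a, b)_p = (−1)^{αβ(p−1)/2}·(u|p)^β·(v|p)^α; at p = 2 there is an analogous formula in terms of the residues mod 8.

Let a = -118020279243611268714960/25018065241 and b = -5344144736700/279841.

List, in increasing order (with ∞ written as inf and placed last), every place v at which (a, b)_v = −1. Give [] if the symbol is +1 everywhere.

Mod squares: a ≡ -608685, b ≡ -3927. Check v ∈ {∞, 2, 3, 5, 7, 11, 13, 17, 23, 29, 31}.
v=17: a=17^3·(≡5), b=17^3·(≡12) mod 17; (5|17)=-1, (12|17)=-1; (−1)^{3·3·8}·(-1)^3·(-1)^3 = +1.
v=5: a=5^1·(≡3), b=5^2·(≡2) mod 5; (3|5)=-1, (2|5)=-1; (−1)^{1·2·2}·(-1)^2·(-1)^1 = -1.
v=7: a=7^9·(≡5), b=7^3·(≡3) mod 7; (5|7)=-1, (3|7)=-1; (−1)^{9·3·3}·(-1)^3·(-1)^9 = -1.
v=3: a=3^3·(≡1), b=3^1·(≡2) mod 3; (1|3)=+1, (2|3)=-1; (−1)^{3·1·1}·(+1)^1·(-1)^3 = +1.
v=∞: -608685 < 0 and -3927 < 0  ⇒  (a,b)_∞ = -1.
v=31: a=31^3·(≡2), b=31^2·(≡19) mod 31; (2|31)=+1, (19|31)=+1; (−1)^{3·2·15}·(+1)^2·(+1)^3 = +1.
v=11: a=11^1·(≡7), b=11^1·(≡8) mod 11; (7|11)=-1, (8|11)=-1; (−1)^{1·1·5}·(-1)^1·(-1)^1 = -1.
v=29: a=29^2·(≡28), b=29^0·(≡15) mod 29; (28|29)=+1, (15|29)=-1; (−1)^{2·0·14}·(+1)^0·(-1)^2 = +1.
v=13: a=13^-2·(≡10), b=13^0·(≡12) mod 13; (10|13)=+1, (12|13)=+1; (−1)^{-2·0·6}·(+1)^0·(+1)^-2 = +1.
v=23: a=23^-6·(≡11), b=23^-4·(≡1) mod 23; (11|23)=-1, (1|23)=+1; (−1)^{-6·-4·11}·(-1)^-4·(+1)^-6 = +1.
v=2: v_2(a)=4, v_2(b)=2; units ≡ 3, 1 (mod 8); ε·ε+αω+βω = 1·0+4·0+2·1 ≡ 0  ⇒  (a,b)_2 = +1.
(-608685, -3927 / ℚ) ramifies at {5, 7, 11, ∞}: a division algebra.

[5, 7, 11, inf]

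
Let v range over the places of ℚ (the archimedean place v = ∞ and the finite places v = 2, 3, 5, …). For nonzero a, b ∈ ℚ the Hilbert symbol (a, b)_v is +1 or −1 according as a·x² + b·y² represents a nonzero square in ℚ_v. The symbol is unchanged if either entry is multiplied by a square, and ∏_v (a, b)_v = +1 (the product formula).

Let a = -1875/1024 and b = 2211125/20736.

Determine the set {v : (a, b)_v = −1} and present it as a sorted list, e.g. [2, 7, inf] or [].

Mod squares: a ≡ -3, b ≡ 5. Check v ∈ {∞, 2, 3, 5, 7, 19}.
v=19: a=19^0·(≡16), b=19^2·(≡1) mod 19; (16|19)=+1, (1|19)=+1; (−1)^{0·2·9}·(+1)^2·(+1)^0 = +1.
v=3: a=3^1·(≡2), b=3^-4·(≡2) mod 3; (2|3)=-1, (2|3)=-1; (−1)^{1·-4·1}·(-1)^-4·(-1)^1 = -1.
v=2: v_2(a)=-10, v_2(b)=-8; units ≡ 5, 5 (mod 8); ε·ε+αω+βω = 0·0+-10·1+-8·1 ≡ 0  ⇒  (a,b)_2 = +1.
v=7: a=7^0·(≡4), b=7^2·(≡5) mod 7; (4|7)=+1, (5|7)=-1; (−1)^{0·2·3}·(+1)^2·(-1)^0 = +1.
v=∞: -3 < 0 and 5 > 0  ⇒  (a,b)_∞ = +1.
v=5: a=5^4·(≡3), b=5^3·(≡4) mod 5; (3|5)=-1, (4|5)=+1; (−1)^{4·3·2}·(-1)^3·(+1)^4 = -1.
(-3, 5 / ℚ) ramifies at {3, 5}: a division algebra.

[3, 5]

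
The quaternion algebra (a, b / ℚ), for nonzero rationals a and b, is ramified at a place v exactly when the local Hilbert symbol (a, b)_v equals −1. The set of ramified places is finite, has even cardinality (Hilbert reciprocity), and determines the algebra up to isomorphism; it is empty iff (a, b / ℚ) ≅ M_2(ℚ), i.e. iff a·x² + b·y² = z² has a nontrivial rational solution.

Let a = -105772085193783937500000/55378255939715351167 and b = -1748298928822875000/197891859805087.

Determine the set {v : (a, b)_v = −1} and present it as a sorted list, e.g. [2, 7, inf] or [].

[5, 11, 13, inf]

(a, b) ≡ (-10010, -2002) mod (ℚ^×)²; places V = {2, 3, 5, 7, 11, 13, 19, 23, ∞}.
(a,b)_11: α=5, u≡3; β=3, v≡5 (mod 11); (3|11)=+1, (5|11)=+1; sign (−1)^1·+1^3·+1^5 = -1.
(a,b)_13: α=3, u≡12; β=3, v≡8 (mod 13); (12|13)=+1, (8|13)=-1; sign (−1)^0·+1^3·-1^3 = -1.
(a,b)_3: α=14, u≡1; β=14, v≡2 (mod 3); (1|3)=+1, (2|3)=-1; sign (−1)^0·+1^14·-1^14 = +1.
(a,b)_∞: sgn(-10010)=−, sgn(-2002)=−, so -1.
(a,b)_7: α=-1, u≡3; β=-1, v≡1 (mod 7); (3|7)=-1, (1|7)=+1; sign (−1)^1·-1^-1·+1^-1 = +1.
(a,b)_19: α=-2, u≡14; β=-2, v≡3 (mod 19); (14|19)=-1, (3|19)=-1; sign (−1)^0·-1^-2·-1^-2 = +1.
(a,b)_23: α=-12, u≡8; β=-8, v≡10 (mod 23); (8|23)=+1, (10|23)=-1; sign (−1)^0·+1^-8·-1^-12 = +1.
(a,b)_5: α=9, u≡2; β=6, v≡3 (mod 5); (2|5)=-1, (3|5)=-1; sign (−1)^0·-1^6·-1^9 = -1.
(a,b)_2: α=5, β=3; u≡3, v≡7 (mod 8); ε(u)ε(v)=1·1, αω(v)=5·0, βω(u)=3·1; sum ≡ 0  ⇒  +1.
(-10010, -2002 / ℚ) ramifies at {5, 11, 13, ∞}: a division algebra.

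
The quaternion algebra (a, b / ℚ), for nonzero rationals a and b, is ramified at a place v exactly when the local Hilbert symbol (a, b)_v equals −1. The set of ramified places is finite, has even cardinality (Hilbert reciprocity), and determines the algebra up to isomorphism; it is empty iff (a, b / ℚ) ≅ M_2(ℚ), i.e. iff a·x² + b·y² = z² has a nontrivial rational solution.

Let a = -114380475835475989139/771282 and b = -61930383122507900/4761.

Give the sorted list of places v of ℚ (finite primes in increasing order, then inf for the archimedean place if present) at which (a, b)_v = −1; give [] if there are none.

[7, 11, 17, inf]

(a, b) ≡ (-5966422, -119) mod (ℚ^×)²; places V = {2, 3, 5, 7, 11, 13, 17, 19, 23, 43, 53, ∞}.
(a,b)_19: α=2, u≡12; β=0, v≡8 (mod 19); (12|19)=-1, (8|19)=-1; sign (−1)^0·-1^0·-1^2 = +1.
(a,b)_23: α=-2, u≡16; β=-2, v≡22 (mod 23); (16|23)=+1, (22|23)=-1; sign (−1)^0·+1^-2·-1^-2 = +1.
(a,b)_43: α=3, u≡29; β=2, v≡1 (mod 43); (29|43)=-1, (1|43)=+1; sign (−1)^0·-1^2·+1^3 = +1.
(a,b)_7: α=1, u≡2; β=3, v≡4 (mod 7); (2|7)=+1, (4|7)=+1; sign (−1)^1·+1^3·+1^1 = -1.
(a,b)_2: α=-1, β=2; u≡5, v≡1 (mod 8); ε(u)ε(v)=0·0, αω(v)=-1·0, βω(u)=2·1; sum ≡ 0  ⇒  +1.
(a,b)_5: α=0, u≡3; β=2, v≡4 (mod 5); (3|5)=-1, (4|5)=+1; sign (−1)^0·-1^2·+1^0 = +1.
(a,b)_3: α=-6, u≡2; β=-2, v≡1 (mod 3); (2|3)=-1, (1|3)=+1; sign (−1)^0·-1^-2·+1^-6 = +1.
(a,b)_11: α=3, u≡8; β=2, v≡8 (mod 11); (8|11)=-1, (8|11)=-1; sign (−1)^0·-1^2·-1^3 = -1.
(a,b)_17: α=1, u≡8; β=1, v≡5 (mod 17); (8|17)=+1, (5|17)=-1; sign (−1)^0·+1^1·-1^1 = -1.
(a,b)_53: α=3, u≡33; β=2, v≡17 (mod 53); (33|53)=-1, (17|53)=+1; sign (−1)^0·-1^2·+1^3 = +1.
(a,b)_13: α=2, u≡7; β=2, v≡8 (mod 13); (7|13)=-1, (8|13)=-1; sign (−1)^0·-1^2·-1^2 = +1.
(a,b)_∞: sgn(-5966422)=−, sgn(-119)=−, so -1.
|Ram(-5966422, -119)| = 4, even; anisotropic at {7, 11, 17, ∞}.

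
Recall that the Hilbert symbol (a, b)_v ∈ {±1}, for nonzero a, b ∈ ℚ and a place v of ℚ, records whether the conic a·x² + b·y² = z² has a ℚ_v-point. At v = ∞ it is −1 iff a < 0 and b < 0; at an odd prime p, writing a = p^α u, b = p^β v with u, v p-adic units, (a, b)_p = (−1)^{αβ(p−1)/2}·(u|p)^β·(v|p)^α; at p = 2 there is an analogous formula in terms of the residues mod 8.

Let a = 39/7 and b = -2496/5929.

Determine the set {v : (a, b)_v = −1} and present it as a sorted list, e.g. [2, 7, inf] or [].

Mod squares: a ≡ 273, b ≡ -39. Check v ∈ {∞, 2, 3, 7, 11, 13}.
v=13: a=13^1·(≡6), b=13^1·(≡3) mod 13; (6|13)=-1, (3|13)=+1; (−1)^{1·1·6}·(-1)^1·(+1)^1 = -1.
v=2: v_2(a)=0, v_2(b)=6; units ≡ 1, 1 (mod 8); ε·ε+αω+βω = 0·0+0·0+6·0 ≡ 0  ⇒  (a,b)_2 = +1.
v=7: a=7^-1·(≡4), b=7^-2·(≡5) mod 7; (4|7)=+1, (5|7)=-1; (−1)^{-1·-2·3}·(+1)^-2·(-1)^-1 = -1.
v=11: a=11^0·(≡4), b=11^-2·(≡9) mod 11; (4|11)=+1, (9|11)=+1; (−1)^{0·-2·5}·(+1)^-2·(+1)^0 = +1.
v=∞: 273 > 0 and -39 < 0  ⇒  (a,b)_∞ = +1.
v=3: a=3^1·(≡1), b=3^1·(≡2) mod 3; (1|3)=+1, (2|3)=-1; (−1)^{1·1·1}·(+1)^1·(-1)^1 = +1.
(273, -39 / ℚ) ramifies at {7, 13}: a division algebra.

[7, 13]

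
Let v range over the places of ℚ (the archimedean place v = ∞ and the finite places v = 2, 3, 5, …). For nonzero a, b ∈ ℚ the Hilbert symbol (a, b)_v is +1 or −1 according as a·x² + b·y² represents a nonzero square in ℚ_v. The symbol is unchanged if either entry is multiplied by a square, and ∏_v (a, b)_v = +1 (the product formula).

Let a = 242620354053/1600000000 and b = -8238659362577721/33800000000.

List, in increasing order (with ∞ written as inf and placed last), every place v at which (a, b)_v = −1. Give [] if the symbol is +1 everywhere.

[2, 7]

(a, b) ≡ (77, -2) mod (ℚ^×)²; places V = {2, 3, 5, 7, 11, 13, ∞}.
(a,b)_∞: sgn(77)=+, sgn(-2)=−, so +1.
(a,b)_7: α=3, u≡2; β=6, v≡5 (mod 7); (2|7)=+1, (5|7)=-1; sign (−1)^0·+1^6·-1^3 = -1.
(a,b)_13: α=0, u≡12; β=-2, v≡8 (mod 13); (12|13)=+1, (8|13)=-1; sign (−1)^0·+1^-2·-1^0 = +1.
(a,b)_3: α=12, u≡2; β=14, v≡1 (mod 3); (2|3)=-1, (1|3)=+1; sign (−1)^0·-1^14·+1^12 = +1.
(a,b)_5: α=-8, u≡3; β=-8, v≡3 (mod 5); (3|5)=-1, (3|5)=-1; sign (−1)^0·-1^-8·-1^-8 = +1.
(a,b)_11: α=3, u≡8; β=4, v≡9 (mod 11); (8|11)=-1, (9|11)=+1; sign (−1)^0·-1^4·+1^3 = +1.
(a,b)_2: α=-12, β=-9; u≡5, v≡7 (mod 8); ε(u)ε(v)=0·1, αω(v)=-12·0, βω(u)=-9·1; sum ≡ 1  ⇒  -1.
|Ram(77, -2)| = 2, even; anisotropic at {2, 7}.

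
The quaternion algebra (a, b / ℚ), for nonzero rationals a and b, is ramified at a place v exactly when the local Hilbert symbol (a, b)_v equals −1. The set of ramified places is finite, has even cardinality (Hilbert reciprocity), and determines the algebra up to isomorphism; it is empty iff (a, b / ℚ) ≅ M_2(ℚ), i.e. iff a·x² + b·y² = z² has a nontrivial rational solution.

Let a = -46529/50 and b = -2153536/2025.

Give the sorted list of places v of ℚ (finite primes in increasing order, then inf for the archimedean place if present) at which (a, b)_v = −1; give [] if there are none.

(a, b) ≡ (-322, -33649) mod (ℚ^×)²; places V = {2, 3, 5, 7, 11, 17, 19, 23, ∞}.
(a,b)_7: α=1, u≡3; β=1, v≡1 (mod 7); (3|7)=-1, (1|7)=+1; sign (−1)^1·-1^1·+1^1 = +1.
(a,b)_11: α=0, u≡2; β=1, v≡2 (mod 11); (2|11)=-1, (2|11)=-1; sign (−1)^0·-1^1·-1^0 = -1.
(a,b)_3: α=0, u≡2; β=-4, v≡2 (mod 3); (2|3)=-1, (2|3)=-1; sign (−1)^0·-1^-4·-1^0 = +1.
(a,b)_2: α=-1, β=6; u≡7, v≡7 (mod 8); ε(u)ε(v)=1·1, αω(v)=-1·0, βω(u)=6·0; sum ≡ 1  ⇒  -1.
(a,b)_19: α=0, u≡16; β=1, v≡13 (mod 19); (16|19)=+1, (13|19)=-1; sign (−1)^0·+1^1·-1^0 = +1.
(a,b)_23: α=1, u≡6; β=1, v≡1 (mod 23); (6|23)=+1, (1|23)=+1; sign (−1)^1·+1^1·+1^1 = -1.
(a,b)_5: α=-2, u≡3; β=-2, v≡4 (mod 5); (3|5)=-1, (4|5)=+1; sign (−1)^0·-1^-2·+1^-2 = +1.
(a,b)_17: α=2, u≡8; β=0, v≡12 (mod 17); (8|17)=+1, (12|17)=-1; sign (−1)^0·+1^0·-1^2 = +1.
(a,b)_∞: sgn(-322)=−, sgn(-33649)=−, so -1.
Ram(-322, -33649) = {2, 11, 23, ∞}; no ℚ_2-point on the conic.

[2, 11, 23, inf]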